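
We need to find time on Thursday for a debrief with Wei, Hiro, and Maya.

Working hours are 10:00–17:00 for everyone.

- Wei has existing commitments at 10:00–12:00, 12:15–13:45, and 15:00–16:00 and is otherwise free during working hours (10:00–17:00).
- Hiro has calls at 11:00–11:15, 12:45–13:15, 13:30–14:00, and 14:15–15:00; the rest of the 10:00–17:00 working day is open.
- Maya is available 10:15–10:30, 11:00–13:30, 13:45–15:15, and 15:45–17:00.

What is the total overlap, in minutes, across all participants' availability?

90 minutes

Wei free within 10:00–17:00: 12:00–12:15, 13:45–15:00, 16:00–17:00.
Hiro free within 10:00–17:00: 10:00–11:00, 11:15–12:45, 13:15–13:30, 14:00–14:15, 15:00–17:00.
Wei ∩ Hiro: 12:00–12:15, 14:00–14:15, 16:00–17:00.
Wei ∩ Hiro ∩ Maya: 12:00–12:15, 14:00–14:15, 16:00–17:00.
Total common minutes: 15 + 15 + 60 = 90.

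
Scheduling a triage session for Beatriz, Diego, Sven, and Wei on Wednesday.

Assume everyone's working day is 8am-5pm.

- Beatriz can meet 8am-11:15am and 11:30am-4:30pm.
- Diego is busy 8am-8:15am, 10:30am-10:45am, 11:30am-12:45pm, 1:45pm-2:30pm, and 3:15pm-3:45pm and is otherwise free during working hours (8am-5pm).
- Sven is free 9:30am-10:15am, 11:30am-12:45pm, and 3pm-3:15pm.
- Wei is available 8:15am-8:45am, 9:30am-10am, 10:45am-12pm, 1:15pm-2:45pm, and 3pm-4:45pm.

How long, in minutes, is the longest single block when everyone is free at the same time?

Diego free within 08:00–17:00: 08:15–10:30, 10:45–11:30, 12:45–13:45, 14:30–15:15, 15:45–17:00.
Beatriz ∩ Diego: 08:15–10:30, 10:45–11:15, 12:45–13:45, 14:30–15:15, 15:45–16:30.
Beatriz ∩ Diego ∩ Sven: 09:30–10:15, 15:00–15:15.
Beatriz ∩ Diego ∩ Sven ∩ Wei: 09:30–10:00, 15:00–15:15.
Common window lengths: 30, 15 min; longest is 30.

30 minutes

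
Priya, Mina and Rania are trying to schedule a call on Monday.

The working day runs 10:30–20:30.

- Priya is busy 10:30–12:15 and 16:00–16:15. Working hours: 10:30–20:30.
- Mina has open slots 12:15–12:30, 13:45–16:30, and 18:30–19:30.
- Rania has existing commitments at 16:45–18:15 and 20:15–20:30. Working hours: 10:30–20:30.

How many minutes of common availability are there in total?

225 minutes

Priya free within 10:30–20:30: 12:15–16:00, 16:15–20:30.
Rania free within 10:30–20:30: 10:30–16:45, 18:15–20:15.
Priya ∩ Mina: 12:15–12:30, 13:45–16:00, 16:15–16:30, 18:30–19:30.
Priya ∩ Mina ∩ Rania: 12:15–12:30, 13:45–16:00, 16:15–16:30, 18:30–19:30.
Total common minutes: 15 + 135 + 15 + 60 = 225.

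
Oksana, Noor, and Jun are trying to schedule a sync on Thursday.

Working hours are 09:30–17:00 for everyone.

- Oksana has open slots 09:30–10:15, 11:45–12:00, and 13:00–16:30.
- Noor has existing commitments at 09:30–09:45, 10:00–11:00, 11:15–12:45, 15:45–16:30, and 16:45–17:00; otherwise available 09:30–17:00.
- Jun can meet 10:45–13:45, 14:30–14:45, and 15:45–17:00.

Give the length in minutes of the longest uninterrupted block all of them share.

Noor free within 09:30–17:00: 09:45–10:00, 11:00–11:15, 12:45–15:45, 16:30–16:45.
Oksana ∩ Noor: 09:45–10:00, 13:00–15:45.
Oksana ∩ Noor ∩ Jun: 13:00–13:45, 14:30–14:45.
Common window lengths: 45, 15 min; longest is 45.

45 minutes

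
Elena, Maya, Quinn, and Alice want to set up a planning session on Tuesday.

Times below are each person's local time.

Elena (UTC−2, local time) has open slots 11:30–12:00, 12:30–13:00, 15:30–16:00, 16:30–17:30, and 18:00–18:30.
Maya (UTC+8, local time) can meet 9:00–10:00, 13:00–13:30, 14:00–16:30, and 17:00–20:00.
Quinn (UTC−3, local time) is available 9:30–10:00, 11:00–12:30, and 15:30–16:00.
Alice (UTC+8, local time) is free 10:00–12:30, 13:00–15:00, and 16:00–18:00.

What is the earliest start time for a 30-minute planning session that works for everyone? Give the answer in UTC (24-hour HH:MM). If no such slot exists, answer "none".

Elena → UTC: 13:30–14:00, 14:30–15:00, 17:30–18:00, 18:30–19:30, 20:00–20:30.
Maya → UTC: 01:00–02:00, 05:00–05:30, 06:00–08:30, 09:00–12:00.
Quinn → UTC: 12:30–13:00, 14:00–15:30, 18:30–19:00.
Alice → UTC: 02:00–04:30, 05:00–07:00, 08:00–10:00.
Elena ∩ Maya: (none).
Elena ∩ Maya ∩ Quinn: (none).
Elena ∩ Maya ∩ Quinn ∩ Alice: (none).
Windows ≥ 30 min: (none).

none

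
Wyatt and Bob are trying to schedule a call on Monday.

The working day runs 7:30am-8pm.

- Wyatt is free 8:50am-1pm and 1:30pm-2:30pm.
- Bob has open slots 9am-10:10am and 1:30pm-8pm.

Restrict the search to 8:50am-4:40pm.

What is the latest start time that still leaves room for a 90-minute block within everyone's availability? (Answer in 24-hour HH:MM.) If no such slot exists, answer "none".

none

Wyatt ∩ Bob: 09:00–10:10, 13:30–14:30.
Restricted to 08:50–16:40: 09:00–10:10, 13:30–14:30.
Windows ≥ 90 min: (none).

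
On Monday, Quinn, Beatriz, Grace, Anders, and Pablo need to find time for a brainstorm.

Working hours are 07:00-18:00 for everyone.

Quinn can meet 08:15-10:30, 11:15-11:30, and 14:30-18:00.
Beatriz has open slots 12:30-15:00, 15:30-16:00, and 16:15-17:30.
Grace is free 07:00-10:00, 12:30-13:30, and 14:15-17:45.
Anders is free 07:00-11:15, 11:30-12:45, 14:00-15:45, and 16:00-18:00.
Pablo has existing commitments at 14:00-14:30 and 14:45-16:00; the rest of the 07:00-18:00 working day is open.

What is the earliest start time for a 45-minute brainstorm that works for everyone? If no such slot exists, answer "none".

Pablo free within 07:00–18:00: 07:00–14:00, 14:30–14:45, 16:00–18:00.
Quinn ∩ Beatriz: 14:30–15:00, 15:30–16:00, 16:15–17:30.
Quinn ∩ Beatriz ∩ Grace: 14:30–15:00, 15:30–16:00, 16:15–17:30.
Quinn ∩ Beatriz ∩ Grace ∩ Anders: 14:30–15:00, 15:30–15:45, 16:15–17:30.
Quinn ∩ Beatriz ∩ Grace ∩ Anders ∩ Pablo: 14:30–14:45, 16:15–17:30.
Windows ≥ 45 min: 16:15–17:30.
Earliest such window starts at 16:15.

16:15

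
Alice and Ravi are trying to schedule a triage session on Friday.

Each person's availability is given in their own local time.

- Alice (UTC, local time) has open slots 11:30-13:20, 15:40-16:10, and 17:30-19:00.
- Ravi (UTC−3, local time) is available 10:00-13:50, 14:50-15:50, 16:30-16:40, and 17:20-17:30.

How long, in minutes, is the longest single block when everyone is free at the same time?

60 minutes

Alice → UTC: 11:30–13:20, 15:40–16:10, 17:30–19:00.
Ravi → UTC: 13:00–16:50, 17:50–18:50, 19:30–19:40, 20:20–20:30.
Alice ∩ Ravi: 13:00–13:20, 15:40–16:10, 17:50–18:50.
Common window lengths: 20, 30, 60 min; longest is 60.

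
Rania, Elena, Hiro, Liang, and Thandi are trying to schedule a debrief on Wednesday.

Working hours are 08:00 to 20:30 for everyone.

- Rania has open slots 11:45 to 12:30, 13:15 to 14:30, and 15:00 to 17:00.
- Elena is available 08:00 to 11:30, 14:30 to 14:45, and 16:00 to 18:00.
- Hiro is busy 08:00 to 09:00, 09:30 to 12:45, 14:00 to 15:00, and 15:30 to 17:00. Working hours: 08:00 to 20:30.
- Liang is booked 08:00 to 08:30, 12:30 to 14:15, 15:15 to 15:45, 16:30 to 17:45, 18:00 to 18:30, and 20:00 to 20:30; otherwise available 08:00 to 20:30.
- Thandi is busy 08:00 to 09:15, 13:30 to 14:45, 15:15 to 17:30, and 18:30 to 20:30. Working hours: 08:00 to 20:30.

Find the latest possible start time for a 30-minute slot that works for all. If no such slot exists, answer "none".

Hiro free within 08:00–20:30: 09:00–09:30, 12:45–14:00, 15:00–15:30, 17:00–20:30.
Liang free within 08:00–20:30: 08:30–12:30, 14:15–15:15, 15:45–16:30, 17:45–18:00, 18:30–20:00.
Thandi free within 08:00–20:30: 09:15–13:30, 14:45–15:15, 17:30–18:30.
Rania ∩ Elena: 16:00–17:00.
Rania ∩ Elena ∩ Hiro: (none).
Rania ∩ Elena ∩ Hiro ∩ Liang: (none).
Rania ∩ Elena ∩ Hiro ∩ Liang ∩ Thandi: (none).
Windows ≥ 30 min: (none).

none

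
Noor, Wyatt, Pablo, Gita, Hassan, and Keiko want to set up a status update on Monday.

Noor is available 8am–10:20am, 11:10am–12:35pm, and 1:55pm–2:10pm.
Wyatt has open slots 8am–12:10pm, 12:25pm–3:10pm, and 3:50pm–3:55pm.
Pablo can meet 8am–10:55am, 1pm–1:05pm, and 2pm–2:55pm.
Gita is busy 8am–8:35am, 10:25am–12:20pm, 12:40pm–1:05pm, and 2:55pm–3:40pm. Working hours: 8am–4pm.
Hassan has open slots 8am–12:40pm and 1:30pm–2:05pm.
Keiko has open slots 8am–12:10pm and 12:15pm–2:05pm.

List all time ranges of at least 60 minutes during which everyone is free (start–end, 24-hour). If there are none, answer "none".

Gita free within 08:00–16:00: 08:35–10:25, 12:20–12:40, 13:05–14:55, 15:40–16:00.
Noor ∩ Wyatt: 08:00–10:20, 11:10–12:10, 12:25–12:35, 13:55–14:10.
Noor ∩ Wyatt ∩ Pablo: 08:00–10:20, 14:00–14:10.
Noor ∩ Wyatt ∩ Pablo ∩ Gita: 08:35–10:20, 14:00–14:10.
Noor ∩ Wyatt ∩ Pablo ∩ Gita ∩ Hassan: 08:35–10:20, 14:00–14:05.
Noor ∩ Wyatt ∩ Pablo ∩ Gita ∩ Hassan ∩ Keiko: 08:35–10:20, 14:00–14:05.
Windows ≥ 60 min: 08:35–10:20.

08:35–10:20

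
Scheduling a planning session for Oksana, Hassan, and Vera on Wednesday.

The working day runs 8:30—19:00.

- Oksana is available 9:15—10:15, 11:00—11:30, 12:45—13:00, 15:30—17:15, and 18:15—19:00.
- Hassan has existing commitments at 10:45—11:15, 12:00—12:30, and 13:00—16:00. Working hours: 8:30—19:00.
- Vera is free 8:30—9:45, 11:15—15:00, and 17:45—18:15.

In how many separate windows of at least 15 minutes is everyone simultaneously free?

Hassan free within 08:30–19:00: 08:30–10:45, 11:15–12:00, 12:30–13:00, 16:00–19:00.
Oksana ∩ Hassan: 09:15–10:15, 11:15–11:30, 12:45–13:00, 16:00–17:15, 18:15–19:00.
Oksana ∩ Hassan ∩ Vera: 09:15–09:45, 11:15–11:30, 12:45–13:00.
Windows ≥ 15 min: 09:15–09:45, 11:15–11:30, 12:45–13:00.
That's 3 windows.

3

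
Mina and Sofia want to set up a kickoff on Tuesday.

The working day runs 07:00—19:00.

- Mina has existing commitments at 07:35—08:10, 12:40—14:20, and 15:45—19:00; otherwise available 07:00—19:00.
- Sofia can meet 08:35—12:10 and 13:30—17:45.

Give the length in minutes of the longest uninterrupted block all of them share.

Mina free within 07:00–19:00: 07:00–07:35, 08:10–12:40, 14:20–15:45.
Mina ∩ Sofia: 08:35–12:10, 14:20–15:45.
Common window lengths: 215, 85 min; longest is 215.

215 minutes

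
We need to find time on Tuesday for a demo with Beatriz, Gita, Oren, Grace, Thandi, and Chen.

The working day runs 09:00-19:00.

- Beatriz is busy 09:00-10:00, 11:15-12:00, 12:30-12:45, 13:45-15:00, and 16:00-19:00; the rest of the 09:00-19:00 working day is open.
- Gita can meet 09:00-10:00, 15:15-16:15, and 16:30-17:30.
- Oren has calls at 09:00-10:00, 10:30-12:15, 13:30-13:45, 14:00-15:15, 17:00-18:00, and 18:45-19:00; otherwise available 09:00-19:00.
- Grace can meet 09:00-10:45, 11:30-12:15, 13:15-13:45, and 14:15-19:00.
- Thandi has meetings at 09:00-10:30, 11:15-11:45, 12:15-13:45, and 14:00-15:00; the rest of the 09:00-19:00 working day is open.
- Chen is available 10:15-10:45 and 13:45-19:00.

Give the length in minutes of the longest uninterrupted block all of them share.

45 minutes

Beatriz free within 09:00–19:00: 10:00–11:15, 12:00–12:30, 12:45–13:45, 15:00–16:00.
Oren free within 09:00–19:00: 10:00–10:30, 12:15–13:30, 13:45–14:00, 15:15–17:00, 18:00–18:45.
Thandi free within 09:00–19:00: 10:30–11:15, 11:45–12:15, 13:45–14:00, 15:00–19:00.
Beatriz ∩ Gita: 15:15–16:00.
Beatriz ∩ Gita ∩ Oren: 15:15–16:00.
Beatriz ∩ Gita ∩ Oren ∩ Grace: 15:15–16:00.
Beatriz ∩ Gita ∩ Oren ∩ Grace ∩ Thandi: 15:15–16:00.
Beatriz ∩ Gita ∩ Oren ∩ Grace ∩ Thandi ∩ Chen: 15:15–16:00.
Single common window of 45 minutes.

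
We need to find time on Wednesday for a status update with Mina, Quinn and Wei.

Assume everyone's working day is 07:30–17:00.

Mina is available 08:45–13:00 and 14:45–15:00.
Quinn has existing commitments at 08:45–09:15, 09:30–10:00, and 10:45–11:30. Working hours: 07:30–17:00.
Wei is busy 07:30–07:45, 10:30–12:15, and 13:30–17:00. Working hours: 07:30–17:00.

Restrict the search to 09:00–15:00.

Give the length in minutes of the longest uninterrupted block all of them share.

45 minutes

Quinn free within 07:30–17:00: 07:30–08:45, 09:15–09:30, 10:00–10:45, 11:30–17:00.
Wei free within 07:30–17:00: 07:45–10:30, 12:15–13:30.
Mina ∩ Quinn: 09:15–09:30, 10:00–10:45, 11:30–13:00, 14:45–15:00.
Mina ∩ Quinn ∩ Wei: 09:15–09:30, 10:00–10:30, 12:15–13:00.
Restricted to 09:00–15:00: 09:15–09:30, 10:00–10:30, 12:15–13:00.
Common window lengths: 15, 30, 45 min; longest is 45.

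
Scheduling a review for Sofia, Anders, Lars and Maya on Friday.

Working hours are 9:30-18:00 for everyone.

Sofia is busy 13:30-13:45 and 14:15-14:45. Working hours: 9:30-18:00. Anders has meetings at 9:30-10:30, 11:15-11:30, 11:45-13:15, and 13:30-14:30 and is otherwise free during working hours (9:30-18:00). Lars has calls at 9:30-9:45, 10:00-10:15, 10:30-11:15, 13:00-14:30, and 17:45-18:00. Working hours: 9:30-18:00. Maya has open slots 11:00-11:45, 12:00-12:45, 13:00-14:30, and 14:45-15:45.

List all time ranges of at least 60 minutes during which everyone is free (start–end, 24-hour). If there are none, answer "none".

Sofia free within 09:30–18:00: 09:30–13:30, 13:45–14:15, 14:45–18:00.
Anders free within 09:30–18:00: 10:30–11:15, 11:30–11:45, 13:15–13:30, 14:30–18:00.
Lars free within 09:30–18:00: 09:45–10:00, 10:15–10:30, 11:15–13:00, 14:30–17:45.
Sofia ∩ Anders: 10:30–11:15, 11:30–11:45, 13:15–13:30, 14:45–18:00.
Sofia ∩ Anders ∩ Lars: 11:30–11:45, 14:45–17:45.
Sofia ∩ Anders ∩ Lars ∩ Maya: 11:30–11:45, 14:45–15:45.
Windows ≥ 60 min: 14:45–15:45.

14:45–15:45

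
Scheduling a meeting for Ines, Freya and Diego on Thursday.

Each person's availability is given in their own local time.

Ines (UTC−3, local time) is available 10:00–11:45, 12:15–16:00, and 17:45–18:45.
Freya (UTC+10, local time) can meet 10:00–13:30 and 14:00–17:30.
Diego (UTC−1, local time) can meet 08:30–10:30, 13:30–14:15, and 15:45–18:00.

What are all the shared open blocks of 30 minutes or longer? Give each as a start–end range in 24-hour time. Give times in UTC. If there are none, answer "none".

none

Ines → UTC: 13:00–14:45, 15:15–19:00, 20:45–21:45.
Freya → UTC: 00:00–03:30, 04:00–07:30.
Diego → UTC: 09:30–11:30, 14:30–15:15, 16:45–19:00.
Ines ∩ Freya: (none).
Ines ∩ Freya ∩ Diego: (none).
Windows ≥ 30 min: (none).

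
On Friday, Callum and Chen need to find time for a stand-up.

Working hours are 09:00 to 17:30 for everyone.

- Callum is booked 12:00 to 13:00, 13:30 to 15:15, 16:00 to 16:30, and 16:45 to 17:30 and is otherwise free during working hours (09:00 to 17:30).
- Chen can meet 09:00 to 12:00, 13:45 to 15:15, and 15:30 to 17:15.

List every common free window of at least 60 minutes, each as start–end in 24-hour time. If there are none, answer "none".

Callum free within 09:00–17:30: 09:00–12:00, 13:00–13:30, 15:15–16:00, 16:30–16:45.
Callum ∩ Chen: 09:00–12:00, 15:30–16:00, 16:30–16:45.
Windows ≥ 60 min: 09:00–12:00.

09:00–12:00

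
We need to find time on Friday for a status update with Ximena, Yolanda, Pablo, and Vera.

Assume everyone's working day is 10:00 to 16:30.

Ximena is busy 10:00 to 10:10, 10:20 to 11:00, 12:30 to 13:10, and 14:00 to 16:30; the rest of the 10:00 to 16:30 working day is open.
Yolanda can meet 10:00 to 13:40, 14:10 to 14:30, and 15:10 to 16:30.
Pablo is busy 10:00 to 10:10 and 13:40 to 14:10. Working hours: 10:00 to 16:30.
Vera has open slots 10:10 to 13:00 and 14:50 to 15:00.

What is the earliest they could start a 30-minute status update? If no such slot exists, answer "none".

Ximena free within 10:00–16:30: 10:10–10:20, 11:00–12:30, 13:10–14:00.
Pablo free within 10:00–16:30: 10:10–13:40, 14:10–16:30.
Ximena ∩ Yolanda: 10:10–10:20, 11:00–12:30, 13:10–13:40.
Ximena ∩ Yolanda ∩ Pablo: 10:10–10:20, 11:00–12:30, 13:10–13:40.
Ximena ∩ Yolanda ∩ Pablo ∩ Vera: 10:10–10:20, 11:00–12:30.
Windows ≥ 30 min: 11:00–12:30.
Earliest such window starts at 11:00.

11:00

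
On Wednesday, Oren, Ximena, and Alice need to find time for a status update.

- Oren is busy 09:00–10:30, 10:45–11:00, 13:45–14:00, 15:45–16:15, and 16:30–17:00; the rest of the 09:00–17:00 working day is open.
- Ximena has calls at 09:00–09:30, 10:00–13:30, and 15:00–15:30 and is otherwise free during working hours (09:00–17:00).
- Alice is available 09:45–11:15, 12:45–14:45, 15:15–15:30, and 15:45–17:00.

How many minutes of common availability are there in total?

75 minutes

Oren free within 09:00–17:00: 10:30–10:45, 11:00–13:45, 14:00–15:45, 16:15–16:30.
Ximena free within 09:00–17:00: 09:30–10:00, 13:30–15:00, 15:30–17:00.
Oren ∩ Ximena: 13:30–13:45, 14:00–15:00, 15:30–15:45, 16:15–16:30.
Oren ∩ Ximena ∩ Alice: 13:30–13:45, 14:00–14:45, 16:15–16:30.
Total common minutes: 15 + 45 + 15 = 75.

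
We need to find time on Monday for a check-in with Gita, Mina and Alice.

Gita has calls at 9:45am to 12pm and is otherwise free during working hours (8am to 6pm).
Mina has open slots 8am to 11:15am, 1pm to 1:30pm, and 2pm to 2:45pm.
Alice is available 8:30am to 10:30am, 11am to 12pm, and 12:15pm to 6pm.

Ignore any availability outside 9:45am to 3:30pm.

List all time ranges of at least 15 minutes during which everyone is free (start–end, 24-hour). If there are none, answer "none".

13:00–13:30, 14:00–14:45

Gita free within 08:00–18:00: 08:00–09:45, 12:00–18:00.
Gita ∩ Mina: 08:00–09:45, 13:00–13:30, 14:00–14:45.
Gita ∩ Mina ∩ Alice: 08:30–09:45, 13:00–13:30, 14:00–14:45.
Restricted to 09:45–15:30: 13:00–13:30, 14:00–14:45.
Windows ≥ 15 min: 13:00–13:30, 14:00–14:45.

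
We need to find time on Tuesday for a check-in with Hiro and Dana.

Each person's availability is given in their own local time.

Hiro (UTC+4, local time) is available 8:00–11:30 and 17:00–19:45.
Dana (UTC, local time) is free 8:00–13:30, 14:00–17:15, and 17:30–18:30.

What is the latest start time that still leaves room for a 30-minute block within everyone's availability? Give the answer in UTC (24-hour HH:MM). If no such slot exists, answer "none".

Hiro → UTC: 04:00–07:30, 13:00–15:45.
Dana → UTC: 08:00–13:30, 14:00–17:15, 17:30–18:30.
Hiro ∩ Dana: 13:00–13:30, 14:00–15:45.
Windows ≥ 30 min: 13:00–13:30, 14:00–15:45.
Latest start in the last window 14:00–15:45 is 15:45 − 30 min = 15:15.

15:15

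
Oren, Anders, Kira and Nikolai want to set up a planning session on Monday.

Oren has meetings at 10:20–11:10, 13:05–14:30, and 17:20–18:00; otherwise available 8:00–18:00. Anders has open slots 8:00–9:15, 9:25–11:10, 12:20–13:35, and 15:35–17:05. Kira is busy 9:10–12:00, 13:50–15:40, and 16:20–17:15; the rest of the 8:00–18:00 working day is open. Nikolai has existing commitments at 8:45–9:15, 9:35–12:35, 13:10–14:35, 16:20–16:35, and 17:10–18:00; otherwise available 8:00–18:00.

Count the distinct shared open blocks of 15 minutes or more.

3

Oren free within 08:00–18:00: 08:00–10:20, 11:10–13:05, 14:30–17:20.
Kira free within 08:00–18:00: 08:00–09:10, 12:00–13:50, 15:40–16:20, 17:15–18:00.
Nikolai free within 08:00–18:00: 08:00–08:45, 09:15–09:35, 12:35–13:10, 14:35–16:20, 16:35–17:10.
Oren ∩ Anders: 08:00–09:15, 09:25–10:20, 12:20–13:05, 15:35–17:05.
Oren ∩ Anders ∩ Kira: 08:00–09:10, 12:20–13:05, 15:40–16:20.
Oren ∩ Anders ∩ Kira ∩ Nikolai: 08:00–08:45, 12:35–13:05, 15:40–16:20.
Windows ≥ 15 min: 08:00–08:45, 12:35–13:05, 15:40–16:20.
That's 3 windows.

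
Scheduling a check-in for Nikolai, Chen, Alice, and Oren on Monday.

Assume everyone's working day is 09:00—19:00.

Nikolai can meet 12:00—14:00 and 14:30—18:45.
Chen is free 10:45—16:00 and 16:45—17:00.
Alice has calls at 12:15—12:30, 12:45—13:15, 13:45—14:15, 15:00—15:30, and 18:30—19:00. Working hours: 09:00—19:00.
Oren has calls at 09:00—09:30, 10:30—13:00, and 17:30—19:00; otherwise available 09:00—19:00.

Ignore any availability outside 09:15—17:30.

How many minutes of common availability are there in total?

105 minutes

Alice free within 09:00–19:00: 09:00–12:15, 12:30–12:45, 13:15–13:45, 14:15–15:00, 15:30–18:30.
Oren free within 09:00–19:00: 09:30–10:30, 13:00–17:30.
Nikolai ∩ Chen: 12:00–14:00, 14:30–16:00, 16:45–17:00.
Nikolai ∩ Chen ∩ Alice: 12:00–12:15, 12:30–12:45, 13:15–13:45, 14:30–15:00, 15:30–16:00, 16:45–17:00.
Nikolai ∩ Chen ∩ Alice ∩ Oren: 13:15–13:45, 14:30–15:00, 15:30–16:00, 16:45–17:00.
Restricted to 09:15–17:30: 13:15–13:45, 14:30–15:00, 15:30–16:00, 16:45–17:00.
Total common minutes: 30 + 30 + 30 + 15 = 105.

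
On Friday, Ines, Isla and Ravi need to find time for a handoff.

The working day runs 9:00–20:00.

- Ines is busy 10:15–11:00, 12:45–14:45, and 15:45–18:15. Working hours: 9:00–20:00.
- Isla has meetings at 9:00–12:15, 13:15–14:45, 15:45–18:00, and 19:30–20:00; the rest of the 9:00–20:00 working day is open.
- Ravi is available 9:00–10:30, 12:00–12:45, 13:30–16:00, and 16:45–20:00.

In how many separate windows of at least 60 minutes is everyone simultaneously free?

2

Ines free within 09:00–20:00: 09:00–10:15, 11:00–12:45, 14:45–15:45, 18:15–20:00.
Isla free within 09:00–20:00: 12:15–13:15, 14:45–15:45, 18:00–19:30.
Ines ∩ Isla: 12:15–12:45, 14:45–15:45, 18:15–19:30.
Ines ∩ Isla ∩ Ravi: 12:15–12:45, 14:45–15:45, 18:15–19:30.
Windows ≥ 60 min: 14:45–15:45, 18:15–19:30.
That's 2 windows.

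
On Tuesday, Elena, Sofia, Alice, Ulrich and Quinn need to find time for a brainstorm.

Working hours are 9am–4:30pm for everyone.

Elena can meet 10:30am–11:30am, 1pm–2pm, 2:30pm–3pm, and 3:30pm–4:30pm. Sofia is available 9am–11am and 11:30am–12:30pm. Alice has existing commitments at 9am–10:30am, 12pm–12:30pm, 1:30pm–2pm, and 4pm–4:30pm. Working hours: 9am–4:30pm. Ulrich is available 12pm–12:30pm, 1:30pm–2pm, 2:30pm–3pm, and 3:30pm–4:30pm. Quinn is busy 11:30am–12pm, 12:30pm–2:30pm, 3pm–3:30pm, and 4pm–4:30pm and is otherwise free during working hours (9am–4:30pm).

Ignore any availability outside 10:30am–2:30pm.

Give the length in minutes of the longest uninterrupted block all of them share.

0 minutes

Alice free within 09:00–16:30: 10:30–12:00, 12:30–13:30, 14:00–16:00.
Quinn free within 09:00–16:30: 09:00–11:30, 12:00–12:30, 14:30–15:00, 15:30–16:00.
Elena ∩ Sofia: 10:30–11:00.
Elena ∩ Sofia ∩ Alice: 10:30–11:00.
Elena ∩ Sofia ∩ Alice ∩ Ulrich: (none).
Elena ∩ Sofia ∩ Alice ∩ Ulrich ∩ Quinn: (none).
Restricted to 10:30–14:30: (none).
No common window.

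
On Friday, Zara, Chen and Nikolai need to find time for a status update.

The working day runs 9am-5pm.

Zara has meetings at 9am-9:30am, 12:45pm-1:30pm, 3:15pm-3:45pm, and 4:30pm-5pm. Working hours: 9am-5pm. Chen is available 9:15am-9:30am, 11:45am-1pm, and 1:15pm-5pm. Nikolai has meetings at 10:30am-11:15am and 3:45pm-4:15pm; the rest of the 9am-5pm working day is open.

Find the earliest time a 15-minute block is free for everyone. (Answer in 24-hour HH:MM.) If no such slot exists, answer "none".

11:45

Zara free within 09:00–17:00: 09:30–12:45, 13:30–15:15, 15:45–16:30.
Nikolai free within 09:00–17:00: 09:00–10:30, 11:15–15:45, 16:15–17:00.
Zara ∩ Chen: 11:45–12:45, 13:30–15:15, 15:45–16:30.
Zara ∩ Chen ∩ Nikolai: 11:45–12:45, 13:30–15:15, 16:15–16:30.
Windows ≥ 15 min: 11:45–12:45, 13:30–15:15, 16:15–16:30.
Earliest such window starts at 11:45.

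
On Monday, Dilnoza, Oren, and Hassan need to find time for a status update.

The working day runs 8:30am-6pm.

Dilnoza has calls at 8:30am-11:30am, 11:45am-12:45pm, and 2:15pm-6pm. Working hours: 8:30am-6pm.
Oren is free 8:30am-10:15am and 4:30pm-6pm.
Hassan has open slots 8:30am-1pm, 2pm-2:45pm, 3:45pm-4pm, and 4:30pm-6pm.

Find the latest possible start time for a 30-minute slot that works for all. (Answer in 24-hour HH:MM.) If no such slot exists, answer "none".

Dilnoza free within 08:30–18:00: 11:30–11:45, 12:45–14:15.
Dilnoza ∩ Oren: (none).
Dilnoza ∩ Oren ∩ Hassan: (none).
Windows ≥ 30 min: (none).

none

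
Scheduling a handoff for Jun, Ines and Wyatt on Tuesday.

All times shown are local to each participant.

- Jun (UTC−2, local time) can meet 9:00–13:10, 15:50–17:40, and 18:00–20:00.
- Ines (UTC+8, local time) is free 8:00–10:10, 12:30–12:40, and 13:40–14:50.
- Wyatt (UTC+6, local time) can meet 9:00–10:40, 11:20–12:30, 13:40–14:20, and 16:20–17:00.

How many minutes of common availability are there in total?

0 minutes

Jun → UTC: 11:00–15:10, 17:50–19:40, 20:00–22:00.
Ines → UTC: 00:00–02:10, 04:30–04:40, 05:40–06:50.
Wyatt → UTC: 03:00–04:40, 05:20–06:30, 07:40–08:20, 10:20–11:00.
Jun ∩ Ines: (none).
Jun ∩ Ines ∩ Wyatt: (none).
Total common minutes: 0.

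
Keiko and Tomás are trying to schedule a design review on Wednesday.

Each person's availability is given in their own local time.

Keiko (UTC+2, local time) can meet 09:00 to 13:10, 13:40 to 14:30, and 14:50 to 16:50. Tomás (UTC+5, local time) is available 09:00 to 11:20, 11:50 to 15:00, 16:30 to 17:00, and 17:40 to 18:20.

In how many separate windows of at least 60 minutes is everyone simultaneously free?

Keiko → UTC: 07:00–11:10, 11:40–12:30, 12:50–14:50.
Tomás → UTC: 04:00–06:20, 06:50–10:00, 11:30–12:00, 12:40–13:20.
Keiko ∩ Tomás: 07:00–10:00, 11:40–12:00, 12:50–13:20.
Windows ≥ 60 min: 07:00–10:00.
That's 1 window.

1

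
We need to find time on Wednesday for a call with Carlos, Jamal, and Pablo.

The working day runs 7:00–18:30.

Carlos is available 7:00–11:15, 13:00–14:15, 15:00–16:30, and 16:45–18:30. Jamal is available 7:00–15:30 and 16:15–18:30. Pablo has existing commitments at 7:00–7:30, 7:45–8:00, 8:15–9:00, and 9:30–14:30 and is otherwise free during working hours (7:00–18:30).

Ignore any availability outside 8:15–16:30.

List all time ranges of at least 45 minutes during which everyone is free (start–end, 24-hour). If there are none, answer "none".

none

Pablo free within 07:00–18:30: 07:30–07:45, 08:00–08:15, 09:00–09:30, 14:30–18:30.
Carlos ∩ Jamal: 07:00–11:15, 13:00–14:15, 15:00–15:30, 16:15–16:30, 16:45–18:30.
Carlos ∩ Jamal ∩ Pablo: 07:30–07:45, 08:00–08:15, 09:00–09:30, 15:00–15:30, 16:15–16:30, 16:45–18:30.
Restricted to 08:15–16:30: 09:00–09:30, 15:00–15:30, 16:15–16:30.
Windows ≥ 45 min: (none).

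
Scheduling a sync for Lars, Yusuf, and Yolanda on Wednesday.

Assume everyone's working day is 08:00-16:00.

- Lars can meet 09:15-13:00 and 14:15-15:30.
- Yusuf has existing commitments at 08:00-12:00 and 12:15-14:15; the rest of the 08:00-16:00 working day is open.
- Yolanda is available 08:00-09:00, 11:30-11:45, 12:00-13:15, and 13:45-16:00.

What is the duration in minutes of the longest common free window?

Yusuf free within 08:00–16:00: 12:00–12:15, 14:15–16:00.
Lars ∩ Yusuf: 12:00–12:15, 14:15–15:30.
Lars ∩ Yusuf ∩ Yolanda: 12:00–12:15, 14:15–15:30.
Common window lengths: 15, 75 min; longest is 75.

75 minutes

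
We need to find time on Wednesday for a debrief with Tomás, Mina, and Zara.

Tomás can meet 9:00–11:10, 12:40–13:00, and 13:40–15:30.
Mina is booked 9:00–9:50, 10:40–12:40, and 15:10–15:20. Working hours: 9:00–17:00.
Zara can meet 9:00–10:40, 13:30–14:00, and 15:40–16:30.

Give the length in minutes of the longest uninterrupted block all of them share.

Mina free within 09:00–17:00: 09:50–10:40, 12:40–15:10, 15:20–17:00.
Tomás ∩ Mina: 09:50–10:40, 12:40–13:00, 13:40–15:10, 15:20–15:30.
Tomás ∩ Mina ∩ Zara: 09:50–10:40, 13:40–14:00.
Common window lengths: 50, 20 min; longest is 50.

50 minutes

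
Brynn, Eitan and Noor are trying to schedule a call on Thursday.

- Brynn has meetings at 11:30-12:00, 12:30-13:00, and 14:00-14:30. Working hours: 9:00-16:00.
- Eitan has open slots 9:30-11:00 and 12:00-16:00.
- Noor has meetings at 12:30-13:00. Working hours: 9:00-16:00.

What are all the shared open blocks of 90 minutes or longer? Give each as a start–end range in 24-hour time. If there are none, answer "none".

Brynn free within 09:00–16:00: 09:00–11:30, 12:00–12:30, 13:00–14:00, 14:30–16:00.
Noor free within 09:00–16:00: 09:00–12:30, 13:00–16:00.
Brynn ∩ Eitan: 09:30–11:00, 12:00–12:30, 13:00–14:00, 14:30–16:00.
Brynn ∩ Eitan ∩ Noor: 09:30–11:00, 12:00–12:30, 13:00–14:00, 14:30–16:00.
Windows ≥ 90 min: 09:30–11:00, 14:30–16:00.

09:30–11:00, 14:30–16:00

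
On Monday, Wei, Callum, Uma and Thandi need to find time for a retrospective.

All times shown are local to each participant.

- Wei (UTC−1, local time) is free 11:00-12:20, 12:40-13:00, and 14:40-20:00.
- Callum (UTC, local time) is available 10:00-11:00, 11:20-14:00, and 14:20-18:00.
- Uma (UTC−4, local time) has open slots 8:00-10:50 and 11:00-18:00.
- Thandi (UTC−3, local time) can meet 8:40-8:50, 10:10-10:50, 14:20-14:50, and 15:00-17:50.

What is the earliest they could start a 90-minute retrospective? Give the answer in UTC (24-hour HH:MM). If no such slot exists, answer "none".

Wei → UTC: 12:00–13:20, 13:40–14:00, 15:40–21:00.
Callum → UTC: 10:00–11:00, 11:20–14:00, 14:20–18:00.
Uma → UTC: 12:00–14:50, 15:00–22:00.
Thandi → UTC: 11:40–11:50, 13:10–13:50, 17:20–17:50, 18:00–20:50.
Wei ∩ Callum: 12:00–13:20, 13:40–14:00, 15:40–18:00.
Wei ∩ Callum ∩ Uma: 12:00–13:20, 13:40–14:00, 15:40–18:00.
Wei ∩ Callum ∩ Uma ∩ Thandi: 13:10–13:20, 13:40–13:50, 17:20–17:50.
Windows ≥ 90 min: (none).

none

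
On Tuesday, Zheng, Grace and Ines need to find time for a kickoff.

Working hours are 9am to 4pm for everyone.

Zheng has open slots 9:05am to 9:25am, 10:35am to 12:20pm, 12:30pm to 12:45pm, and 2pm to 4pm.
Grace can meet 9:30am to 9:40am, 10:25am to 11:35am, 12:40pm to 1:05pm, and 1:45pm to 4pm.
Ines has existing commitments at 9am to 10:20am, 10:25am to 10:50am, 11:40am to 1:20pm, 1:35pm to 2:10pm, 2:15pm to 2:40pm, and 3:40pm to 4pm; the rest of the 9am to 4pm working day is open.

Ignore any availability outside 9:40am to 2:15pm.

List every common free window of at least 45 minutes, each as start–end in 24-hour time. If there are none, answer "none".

10:50–11:35

Ines free within 09:00–16:00: 10:20–10:25, 10:50–11:40, 13:20–13:35, 14:10–14:15, 14:40–15:40.
Zheng ∩ Grace: 10:35–11:35, 12:40–12:45, 14:00–16:00.
Zheng ∩ Grace ∩ Ines: 10:50–11:35, 14:10–14:15, 14:40–15:40.
Restricted to 09:40–14:15: 10:50–11:35, 14:10–14:15.
Windows ≥ 45 min: 10:50–11:35.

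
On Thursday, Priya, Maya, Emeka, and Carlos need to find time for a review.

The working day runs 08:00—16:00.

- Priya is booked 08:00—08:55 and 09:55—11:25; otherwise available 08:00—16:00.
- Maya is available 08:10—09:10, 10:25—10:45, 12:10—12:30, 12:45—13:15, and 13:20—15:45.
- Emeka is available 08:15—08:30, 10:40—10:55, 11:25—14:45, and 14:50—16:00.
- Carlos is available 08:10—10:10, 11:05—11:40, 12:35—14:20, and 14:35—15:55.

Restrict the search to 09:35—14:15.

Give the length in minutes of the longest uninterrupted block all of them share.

Priya free within 08:00–16:00: 08:55–09:55, 11:25–16:00.
Priya ∩ Maya: 08:55–09:10, 12:10–12:30, 12:45–13:15, 13:20–15:45.
Priya ∩ Maya ∩ Emeka: 12:10–12:30, 12:45–13:15, 13:20–14:45, 14:50–15:45.
Priya ∩ Maya ∩ Emeka ∩ Carlos: 12:45–13:15, 13:20–14:20, 14:35–14:45, 14:50–15:45.
Restricted to 09:35–14:15: 12:45–13:15, 13:20–14:15.
Common window lengths: 30, 55 min; longest is 55.

55 minutes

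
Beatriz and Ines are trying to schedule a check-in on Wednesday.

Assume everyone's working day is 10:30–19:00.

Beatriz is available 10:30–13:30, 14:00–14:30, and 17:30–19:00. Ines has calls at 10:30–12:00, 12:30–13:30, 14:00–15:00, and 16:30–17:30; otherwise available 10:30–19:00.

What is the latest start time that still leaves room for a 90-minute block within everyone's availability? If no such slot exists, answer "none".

Ines free within 10:30–19:00: 12:00–12:30, 13:30–14:00, 15:00–16:30, 17:30–19:00.
Beatriz ∩ Ines: 12:00–12:30, 17:30–19:00.
Windows ≥ 90 min: 17:30–19:00.
Latest start in the last window 17:30–19:00 is 19:00 − 90 min = 17:30.

17:30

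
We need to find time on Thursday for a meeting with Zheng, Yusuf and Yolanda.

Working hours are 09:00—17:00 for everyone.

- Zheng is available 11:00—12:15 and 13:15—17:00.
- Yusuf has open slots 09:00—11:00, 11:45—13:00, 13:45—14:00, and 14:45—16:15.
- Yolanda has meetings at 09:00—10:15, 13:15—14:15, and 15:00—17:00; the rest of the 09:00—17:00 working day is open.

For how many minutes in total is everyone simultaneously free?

45 minutes

Yolanda free within 09:00–17:00: 10:15–13:15, 14:15–15:00.
Zheng ∩ Yusuf: 11:45–12:15, 13:45–14:00, 14:45–16:15.
Zheng ∩ Yusuf ∩ Yolanda: 11:45–12:15, 14:45–15:00.
Total common minutes: 30 + 15 = 45.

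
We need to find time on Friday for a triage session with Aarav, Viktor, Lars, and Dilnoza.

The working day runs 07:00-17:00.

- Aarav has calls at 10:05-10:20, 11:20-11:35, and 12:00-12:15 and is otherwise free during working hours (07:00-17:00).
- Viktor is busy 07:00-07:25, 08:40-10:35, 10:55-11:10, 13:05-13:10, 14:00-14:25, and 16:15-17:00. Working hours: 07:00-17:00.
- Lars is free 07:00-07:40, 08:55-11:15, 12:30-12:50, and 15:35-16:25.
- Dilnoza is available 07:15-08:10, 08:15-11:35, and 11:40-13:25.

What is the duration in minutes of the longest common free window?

Aarav free within 07:00–17:00: 07:00–10:05, 10:20–11:20, 11:35–12:00, 12:15–17:00.
Viktor free within 07:00–17:00: 07:25–08:40, 10:35–10:55, 11:10–13:05, 13:10–14:00, 14:25–16:15.
Aarav ∩ Viktor: 07:25–08:40, 10:35–10:55, 11:10–11:20, 11:35–12:00, 12:15–13:05, 13:10–14:00, 14:25–16:15.
Aarav ∩ Viktor ∩ Lars: 07:25–07:40, 10:35–10:55, 11:10–11:15, 12:30–12:50, 15:35–16:15.
Aarav ∩ Viktor ∩ Lars ∩ Dilnoza: 07:25–07:40, 10:35–10:55, 11:10–11:15, 12:30–12:50.
Common window lengths: 15, 20, 5, 20 min; longest is 20.

20 minutes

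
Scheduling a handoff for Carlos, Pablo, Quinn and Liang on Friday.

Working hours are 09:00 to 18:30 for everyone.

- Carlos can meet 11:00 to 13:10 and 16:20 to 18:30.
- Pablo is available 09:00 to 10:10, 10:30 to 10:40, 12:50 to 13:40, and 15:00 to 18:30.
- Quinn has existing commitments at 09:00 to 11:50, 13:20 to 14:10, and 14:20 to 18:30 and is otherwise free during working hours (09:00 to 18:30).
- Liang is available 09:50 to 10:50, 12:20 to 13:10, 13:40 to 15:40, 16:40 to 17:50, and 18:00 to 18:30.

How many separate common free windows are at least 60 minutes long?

0

Quinn free within 09:00–18:30: 11:50–13:20, 14:10–14:20.
Carlos ∩ Pablo: 12:50–13:10, 16:20–18:30.
Carlos ∩ Pablo ∩ Quinn: 12:50–13:10.
Carlos ∩ Pablo ∩ Quinn ∩ Liang: 12:50–13:10.
Windows ≥ 60 min: (none).
That's 0 windows.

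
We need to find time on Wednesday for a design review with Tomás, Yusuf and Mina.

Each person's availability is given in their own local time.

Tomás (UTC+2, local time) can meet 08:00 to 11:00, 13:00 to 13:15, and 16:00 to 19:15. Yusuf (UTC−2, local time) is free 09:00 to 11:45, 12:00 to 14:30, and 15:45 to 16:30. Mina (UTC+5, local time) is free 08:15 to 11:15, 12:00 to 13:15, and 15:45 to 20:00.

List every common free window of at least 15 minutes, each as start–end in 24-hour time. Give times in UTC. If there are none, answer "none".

11:00–11:15, 14:00–15:00

Tomás → UTC: 06:00–09:00, 11:00–11:15, 14:00–17:15.
Yusuf → UTC: 11:00–13:45, 14:00–16:30, 17:45–18:30.
Mina → UTC: 03:15–06:15, 07:00–08:15, 10:45–15:00.
Tomás ∩ Yusuf: 11:00–11:15, 14:00–16:30.
Tomás ∩ Yusuf ∩ Mina: 11:00–11:15, 14:00–15:00.
Windows ≥ 15 min: 11:00–11:15, 14:00–15:00.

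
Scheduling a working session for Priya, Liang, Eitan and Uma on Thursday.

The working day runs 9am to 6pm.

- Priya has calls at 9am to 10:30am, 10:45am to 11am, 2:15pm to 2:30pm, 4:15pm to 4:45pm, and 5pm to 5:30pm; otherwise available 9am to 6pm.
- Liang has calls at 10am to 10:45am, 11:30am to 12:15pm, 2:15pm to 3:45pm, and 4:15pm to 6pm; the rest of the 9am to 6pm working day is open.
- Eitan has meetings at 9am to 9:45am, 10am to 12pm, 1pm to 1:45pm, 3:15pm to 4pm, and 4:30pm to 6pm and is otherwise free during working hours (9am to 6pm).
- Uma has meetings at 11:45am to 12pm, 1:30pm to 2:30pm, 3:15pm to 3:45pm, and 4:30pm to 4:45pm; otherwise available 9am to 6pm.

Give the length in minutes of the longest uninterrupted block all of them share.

45 minutes

Priya free within 09:00–18:00: 10:30–10:45, 11:00–14:15, 14:30–16:15, 16:45–17:00, 17:30–18:00.
Liang free within 09:00–18:00: 09:00–10:00, 10:45–11:30, 12:15–14:15, 15:45–16:15.
Eitan free within 09:00–18:00: 09:45–10:00, 12:00–13:00, 13:45–15:15, 16:00–16:30.
Uma free within 09:00–18:00: 09:00–11:45, 12:00–13:30, 14:30–15:15, 15:45–16:30, 16:45–18:00.
Priya ∩ Liang: 11:00–11:30, 12:15–14:15, 15:45–16:15.
Priya ∩ Liang ∩ Eitan: 12:15–13:00, 13:45–14:15, 16:00–16:15.
Priya ∩ Liang ∩ Eitan ∩ Uma: 12:15–13:00, 16:00–16:15.
Common window lengths: 45, 15 min; longest is 45.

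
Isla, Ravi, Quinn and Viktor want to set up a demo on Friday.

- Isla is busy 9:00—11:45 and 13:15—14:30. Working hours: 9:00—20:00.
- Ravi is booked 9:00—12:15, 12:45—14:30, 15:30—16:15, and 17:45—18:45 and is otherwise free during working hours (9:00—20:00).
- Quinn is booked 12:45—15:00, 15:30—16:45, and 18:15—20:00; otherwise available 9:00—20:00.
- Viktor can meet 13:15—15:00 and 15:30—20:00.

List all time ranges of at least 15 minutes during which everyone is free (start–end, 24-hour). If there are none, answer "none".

Isla free within 09:00–20:00: 11:45–13:15, 14:30–20:00.
Ravi free within 09:00–20:00: 12:15–12:45, 14:30–15:30, 16:15–17:45, 18:45–20:00.
Quinn free within 09:00–20:00: 09:00–12:45, 15:00–15:30, 16:45–18:15.
Isla ∩ Ravi: 12:15–12:45, 14:30–15:30, 16:15–17:45, 18:45–20:00.
Isla ∩ Ravi ∩ Quinn: 12:15–12:45, 15:00–15:30, 16:45–17:45.
Isla ∩ Ravi ∩ Quinn ∩ Viktor: 16:45–17:45.
Windows ≥ 15 min: 16:45–17:45.

16:45–17:45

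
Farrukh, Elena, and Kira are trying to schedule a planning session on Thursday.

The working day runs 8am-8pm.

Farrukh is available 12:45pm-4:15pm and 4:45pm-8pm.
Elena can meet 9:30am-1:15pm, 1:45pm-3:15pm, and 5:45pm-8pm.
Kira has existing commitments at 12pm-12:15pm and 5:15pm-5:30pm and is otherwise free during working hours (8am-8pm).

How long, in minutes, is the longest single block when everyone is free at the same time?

135 minutes

Kira free within 08:00–20:00: 08:00–12:00, 12:15–17:15, 17:30–20:00.
Farrukh ∩ Elena: 12:45–13:15, 13:45–15:15, 17:45–20:00.
Farrukh ∩ Elena ∩ Kira: 12:45–13:15, 13:45–15:15, 17:45–20:00.
Common window lengths: 30, 90, 135 min; longest is 135.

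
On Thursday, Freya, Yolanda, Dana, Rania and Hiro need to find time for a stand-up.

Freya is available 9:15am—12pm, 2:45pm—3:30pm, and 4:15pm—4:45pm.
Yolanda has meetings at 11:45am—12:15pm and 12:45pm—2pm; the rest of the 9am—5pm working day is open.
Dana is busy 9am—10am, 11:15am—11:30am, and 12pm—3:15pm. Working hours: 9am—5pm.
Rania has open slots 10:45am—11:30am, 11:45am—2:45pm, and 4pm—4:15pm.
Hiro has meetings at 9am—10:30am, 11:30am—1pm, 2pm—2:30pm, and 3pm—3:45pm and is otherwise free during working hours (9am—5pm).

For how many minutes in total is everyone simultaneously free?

Yolanda free within 09:00–17:00: 09:00–11:45, 12:15–12:45, 14:00–17:00.
Dana free within 09:00–17:00: 10:00–11:15, 11:30–12:00, 15:15–17:00.
Hiro free within 09:00–17:00: 10:30–11:30, 13:00–14:00, 14:30–15:00, 15:45–17:00.
Freya ∩ Yolanda: 09:15–11:45, 14:45–15:30, 16:15–16:45.
Freya ∩ Yolanda ∩ Dana: 10:00–11:15, 11:30–11:45, 15:15–15:30, 16:15–16:45.
Freya ∩ Yolanda ∩ Dana ∩ Rania: 10:45–11:15.
Freya ∩ Yolanda ∩ Dana ∩ Rania ∩ Hiro: 10:45–11:15.
Total common minutes: 30.

30 minutes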